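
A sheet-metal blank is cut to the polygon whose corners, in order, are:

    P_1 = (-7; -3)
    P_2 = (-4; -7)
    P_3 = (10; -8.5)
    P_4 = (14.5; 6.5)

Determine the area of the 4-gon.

165.625

Apply the shoelace formula: 2A = Σ (x_i·y_{i+1} − x_{i+1}·y_i), indices taken mod 4.
Σ = (37) + (104) + (188.25) + (2) = 331.25
Area = |Σ|/2 = 165.625.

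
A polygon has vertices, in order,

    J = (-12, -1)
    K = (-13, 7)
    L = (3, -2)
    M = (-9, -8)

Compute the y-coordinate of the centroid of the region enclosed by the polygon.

-38/39

Apply the shoelace formula. First the cross-terms c_i = x_i·y_{i+1} − x_{i+1}·y_i:
  -97, 5, -42, -87  ⇒  2A = -221, A = -110.5.
Then Σ (y_i + y_{i+1})·c_i = 646, so ȳ = 646 / (6·(-110.5)) = -38/39.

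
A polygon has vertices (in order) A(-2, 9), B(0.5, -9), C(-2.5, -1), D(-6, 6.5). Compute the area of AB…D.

36.375

Σ = (13.5) + (-23) + (-22.25) + (-41) = -72.75
Area = |Σ|/2 = 36.375.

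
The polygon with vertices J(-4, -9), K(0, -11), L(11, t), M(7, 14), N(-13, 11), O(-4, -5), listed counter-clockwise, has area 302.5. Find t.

14

Write out the shoelace sum; only the two edges meeting at L involve t:
2·Area = [(0·t − 11·(-11)) + (11·14 − 7·t)] + 428
       = -7·t + 703 = 605
⇒ t = 14.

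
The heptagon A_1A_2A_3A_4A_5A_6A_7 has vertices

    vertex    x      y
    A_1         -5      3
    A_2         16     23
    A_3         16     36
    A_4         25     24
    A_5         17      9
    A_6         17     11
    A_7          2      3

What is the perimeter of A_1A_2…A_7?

|A_1A_2| = √((21)² + (20)²) = √841 = 29
|A_2A_3| = √((0)² + (13)²) = √169 = 13
|A_3A_4| = √((9)² + (-12)²) = √225 = 15
|A_4A_5| = √((-8)² + (-15)²) = √289 = 17
|A_5A_6| = √((0)² + (2)²) = √4 = 2
|A_6A_7| = √((-15)² + (-8)²) = √289 = 17
|A_7A_1| = √((-7)² + (0)²) = √49 = 7
Perimeter = 29 + 13 + 15 + 17 + 2 + 17 + 7 = 100.

100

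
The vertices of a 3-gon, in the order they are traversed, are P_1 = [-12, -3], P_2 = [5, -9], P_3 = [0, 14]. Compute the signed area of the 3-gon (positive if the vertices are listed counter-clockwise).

Apply the shoelace (surveyor's) formula: 2A = Σ (x_i·y_{i+1} − x_{i+1}·y_i), indices taken mod 3.
Σ = (123) + (70) + (168) = 361
Signed area = Σ/2 = 180.5 (positive ⇒ counter-clockwise traversal).

180.5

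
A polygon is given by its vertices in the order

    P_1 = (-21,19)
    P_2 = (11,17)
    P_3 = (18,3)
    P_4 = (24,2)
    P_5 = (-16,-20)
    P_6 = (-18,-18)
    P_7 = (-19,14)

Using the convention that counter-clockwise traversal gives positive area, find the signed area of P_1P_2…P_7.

Σ = (-566) + (-273) + (-36) + (-448) + (-72) + (-594) + (-67) = -2056
Signed area = Σ/2 = -1028 (negative ⇒ clockwise traversal).

-1028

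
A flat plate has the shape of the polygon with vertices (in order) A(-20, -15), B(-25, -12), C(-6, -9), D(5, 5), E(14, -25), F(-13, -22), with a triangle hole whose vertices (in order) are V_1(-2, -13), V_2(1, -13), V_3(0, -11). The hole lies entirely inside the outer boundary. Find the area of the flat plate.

517

Outer boundary:
Apply the surveyor's formula: 2A = Σ (x_i·y_{i+1} − x_{i+1}·y_i), indices taken mod 6.
Σ = (-135) + (153) + (15) + (-195) + (-633) + (-245) = -1040
Area = |Σ|/2 = 520.
Hole:
V_1→V_2: (-2)(-13) − (1)(-13) = 39
V_2→V_3: (1)(-11) − (0)(-13) = -11
V_3→V_1: (0)(-13) − (-2)(-11) = -22
Σ = 6
Area = |Σ|/2 = 3.
Net area = 520 − 3 = 517.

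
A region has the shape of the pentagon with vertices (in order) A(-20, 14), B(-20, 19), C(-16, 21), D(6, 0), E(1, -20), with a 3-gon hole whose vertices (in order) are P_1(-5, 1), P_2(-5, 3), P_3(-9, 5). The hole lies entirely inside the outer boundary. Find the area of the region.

Outer boundary:
Cross-terms: -100, -116, -126, -120, -386  ⇒  Σ = -848
Area = |Σ|/2 = 424.
Hole:
Apply the shoelace formula: 2A = Σ (x_i·y_{i+1} − x_{i+1}·y_i), indices taken mod 3.
Σ = (-10) + (2) + (16) = 8
Area = |Σ|/2 = 4.
Net area = 424 − 4 = 420.

420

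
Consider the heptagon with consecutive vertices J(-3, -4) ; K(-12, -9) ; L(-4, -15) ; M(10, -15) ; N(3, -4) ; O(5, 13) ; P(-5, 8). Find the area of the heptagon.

Σ = (-21) + (144) + (210) + (5) + (59) + (105) + (44) = 546
Area = |Σ|/2 = 273.

273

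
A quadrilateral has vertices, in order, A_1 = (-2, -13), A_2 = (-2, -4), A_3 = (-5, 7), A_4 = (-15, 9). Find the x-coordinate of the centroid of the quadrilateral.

Apply Gauss's area formula. First the cross-terms c_i = x_i·y_{i+1} − x_{i+1}·y_i:
  -18, -34, 60, 213  ⇒  2A = 221, A = 110.5.
Then Σ (x_i + x_{i+1})·c_i = -4511, so x̄ = -4511 / (6·110.5) = -347/51.

-347/51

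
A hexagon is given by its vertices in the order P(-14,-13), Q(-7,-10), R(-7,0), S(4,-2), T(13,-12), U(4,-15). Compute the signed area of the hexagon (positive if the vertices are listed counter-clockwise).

Cross-terms: 49, -70, 14, -22, -147, -262  ⇒  Σ = -438
Signed area = Σ/2 = -219 (negative ⇒ clockwise traversal).

-219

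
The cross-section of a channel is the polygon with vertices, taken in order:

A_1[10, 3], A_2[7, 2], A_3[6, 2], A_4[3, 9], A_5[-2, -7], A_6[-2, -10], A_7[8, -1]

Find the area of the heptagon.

Cross-terms: -1, 2, 48, -3, 6, 82, 34  ⇒  Σ = 168
Area = |Σ|/2 = 84.

84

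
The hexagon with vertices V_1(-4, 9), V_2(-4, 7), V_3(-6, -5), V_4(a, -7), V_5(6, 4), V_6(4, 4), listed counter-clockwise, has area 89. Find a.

-4

Write out the shoelace sum; only the two edges meeting at V_4 involve a:
2·Area = [((-6)·(-7) − a·(-5)) + (a·4 − 6·(-7))] + 130
       = 9·a + 214 = 178
⇒ a = -4.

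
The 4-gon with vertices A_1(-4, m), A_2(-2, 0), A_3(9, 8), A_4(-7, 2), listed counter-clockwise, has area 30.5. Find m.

The doubled signed area Σ (x_i y_{i+1} − x_{i+1} y_i) is linear in m.
With m=0 it equals 66; the coefficient of m is -5 (from the two edges through A_1).
So -5·m + 66 = 2·30.5 = 61 ⇒ m = 1.

1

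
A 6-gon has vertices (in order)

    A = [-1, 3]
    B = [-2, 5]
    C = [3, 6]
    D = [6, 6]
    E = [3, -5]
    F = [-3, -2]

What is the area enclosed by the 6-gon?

Apply Gauss's area formula: 2A = Σ (x_i·y_{i+1} − x_{i+1}·y_i), indices taken mod 6.
Σ = (1) + (-27) + (-18) + (-48) + (-21) + (-11) = -124
Area = |Σ|/2 = 62.

62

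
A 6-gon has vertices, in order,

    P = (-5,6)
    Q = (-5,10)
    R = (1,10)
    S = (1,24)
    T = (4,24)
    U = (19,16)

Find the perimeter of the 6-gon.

|PQ| = √((0)² + (4)²) = √16 = 4
|QR| = √((6)² + (0)²) = √36 = 6
|RS| = √((0)² + (14)²) = √196 = 14
|ST| = √((3)² + (0)²) = √9 = 3
|TU| = √((15)² + (-8)²) = √289 = 17
|UP| = √((-24)² + (-10)²) = √676 = 26
Perimeter = 4 + 6 + 14 + 3 + 17 + 26 = 70.

70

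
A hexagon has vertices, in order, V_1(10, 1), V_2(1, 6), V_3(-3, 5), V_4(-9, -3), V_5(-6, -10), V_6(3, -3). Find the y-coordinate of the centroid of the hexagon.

-284/289

Apply the shoelace (surveyor's) formula. First the cross-terms c_i = x_i·y_{i+1} − x_{i+1}·y_i:
  59, 23, 54, 72, 48, 33  ⇒  2A = 289, A = 144.5.
Then Σ (y_i + y_{i+1})·c_i = -852, so ȳ = -852 / (6·144.5) = -284/289.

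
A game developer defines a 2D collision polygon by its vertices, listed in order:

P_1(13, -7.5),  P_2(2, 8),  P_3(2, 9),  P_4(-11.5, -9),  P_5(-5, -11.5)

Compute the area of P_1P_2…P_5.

240.375

Apply the shoelace formula: 2A = Σ (x_i·y_{i+1} − x_{i+1}·y_i), indices taken mod 5.
Σ = (119) + (2) + (85.5) + (87.25) + (187) = 480.75
Area = |Σ|/2 = 240.375.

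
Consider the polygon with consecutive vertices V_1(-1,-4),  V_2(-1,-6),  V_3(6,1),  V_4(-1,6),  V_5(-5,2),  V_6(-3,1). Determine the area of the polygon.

58

V_1→V_2: (-1)(-6) − (-1)(-4) = 2
V_2→V_3: (-1)(1) − (6)(-6) = 35
V_3→V_4: (6)(6) − (-1)(1) = 37
V_4→V_5: (-1)(2) − (-5)(6) = 28
V_5→V_6: (-5)(1) − (-3)(2) = 1
V_6→V_1: (-3)(-4) − (-1)(1) = 13
Σ = 116
Area = |Σ|/2 = 58.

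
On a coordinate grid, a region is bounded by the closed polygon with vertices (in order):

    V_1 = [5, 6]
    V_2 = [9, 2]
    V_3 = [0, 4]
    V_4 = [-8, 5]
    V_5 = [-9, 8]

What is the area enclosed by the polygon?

44.5

V_1→V_2: (5)(2) − (9)(6) = -44
V_2→V_3: (9)(4) − (0)(2) = 36
V_3→V_4: (0)(5) − (-8)(4) = 32
V_4→V_5: (-8)(8) − (-9)(5) = -19
V_5→V_1: (-9)(6) − (5)(8) = -94
Σ = -89
Area = |Σ|/2 = 44.5.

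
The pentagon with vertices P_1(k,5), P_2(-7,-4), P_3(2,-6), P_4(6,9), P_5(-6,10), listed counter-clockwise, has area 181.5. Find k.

Write out the shoelace sum; only the two edges meeting at P_1 involve k:
2·Area = [((-6)·5 − k·10) + (k·(-4) − (-7)·5)] + 218
       = -14·k + 223 = 363
⇒ k = -10.

-10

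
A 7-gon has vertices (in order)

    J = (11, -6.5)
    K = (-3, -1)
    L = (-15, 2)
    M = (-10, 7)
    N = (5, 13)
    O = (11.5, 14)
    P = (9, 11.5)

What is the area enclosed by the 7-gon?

Apply the surveyor's formula: 2A = Σ (x_i·y_{i+1} − x_{i+1}·y_i), indices taken mod 7.
Cross-terms: -30.5, -21, -85, -165, -79.5, 6.25, -185  ⇒  Σ = -559.75
Area = |Σ|/2 = 279.875.

279.875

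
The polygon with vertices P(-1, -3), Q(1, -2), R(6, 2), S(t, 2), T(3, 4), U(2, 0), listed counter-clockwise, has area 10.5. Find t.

5

The doubled signed area Σ (x_i y_{i+1} − x_{i+1} y_i) is linear in t.
With t=0 it equals 11; the coefficient of t is 2 (from the two edges through S).
So 2·t + 11 = 2·10.5 = 21 ⇒ t = 5.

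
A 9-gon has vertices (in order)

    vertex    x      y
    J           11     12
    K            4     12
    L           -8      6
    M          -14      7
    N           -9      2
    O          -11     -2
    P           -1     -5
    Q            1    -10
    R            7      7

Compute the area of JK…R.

229.5

Σ = (84) + (120) + (28) + (35) + (40) + (53) + (15) + (77) + (7) = 459
Area = |Σ|/2 = 229.5.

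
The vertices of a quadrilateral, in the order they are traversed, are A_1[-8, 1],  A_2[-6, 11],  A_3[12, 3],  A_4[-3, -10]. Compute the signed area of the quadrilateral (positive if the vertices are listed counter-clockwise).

Cross-terms: -82, -150, -111, -83  ⇒  Σ = -426
Signed area = Σ/2 = -213 (negative ⇒ clockwise traversal).

-213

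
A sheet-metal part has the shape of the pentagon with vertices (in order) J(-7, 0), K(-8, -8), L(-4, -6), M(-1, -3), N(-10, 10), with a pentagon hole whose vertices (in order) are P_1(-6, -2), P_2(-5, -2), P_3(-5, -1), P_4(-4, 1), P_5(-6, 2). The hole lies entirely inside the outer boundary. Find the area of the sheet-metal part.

Outer boundary:
Apply the surveyor's formula: 2A = Σ (x_i·y_{i+1} − x_{i+1}·y_i), indices taken mod 5.
Cross-terms: 56, 16, 6, -40, 70  ⇒  Σ = 108
Area = |Σ|/2 = 54.
Hole:
Apply the shoelace formula: 2A = Σ (x_i·y_{i+1} − x_{i+1}·y_i), indices taken mod 5.
Σ = (2) + (-5) + (-9) + (-2) + (24) = 10
Area = |Σ|/2 = 5.
Net area = 54 − 5 = 49.

49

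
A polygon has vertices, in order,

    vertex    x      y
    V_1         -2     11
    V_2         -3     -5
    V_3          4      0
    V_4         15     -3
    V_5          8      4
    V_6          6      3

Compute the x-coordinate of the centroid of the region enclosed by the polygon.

599/207

Apply Gauss's area formula. First the cross-terms c_i = x_i·y_{i+1} − x_{i+1}·y_i:
  43, 20, -12, 84, 0, 72  ⇒  2A = 207, A = 103.5.
Then Σ (x_i + x_{i+1})·c_i = 1797, so x̄ = 1797 / (6·103.5) = 599/207.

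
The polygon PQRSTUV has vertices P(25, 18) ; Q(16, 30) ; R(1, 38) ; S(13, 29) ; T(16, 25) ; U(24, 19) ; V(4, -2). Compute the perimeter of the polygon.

|PQ| = √((-9)² + (12)²) = √225 = 15
|QR| = √((-15)² + (8)²) = √289 = 17
|RS| = √((12)² + (-9)²) = √225 = 15
|ST| = √((3)² + (-4)²) = √25 = 5
|TU| = √((8)² + (-6)²) = √100 = 10
|UV| = √((-20)² + (-21)²) = √841 = 29
|VP| = √((21)² + (20)²) = √841 = 29
Perimeter = 15 + 17 + 15 + 5 + 10 + 29 + 29 = 120.

120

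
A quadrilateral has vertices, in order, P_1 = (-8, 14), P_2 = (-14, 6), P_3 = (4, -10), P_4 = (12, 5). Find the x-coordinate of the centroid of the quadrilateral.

Apply the surveyor's formula. First the cross-terms c_i = x_i·y_{i+1} − x_{i+1}·y_i:
  148, 116, 140, 208  ⇒  2A = 612, A = 306.
Then Σ (x_i + x_{i+1})·c_i = -1344, so x̄ = -1344 / (6·306) = -112/153.

-112/153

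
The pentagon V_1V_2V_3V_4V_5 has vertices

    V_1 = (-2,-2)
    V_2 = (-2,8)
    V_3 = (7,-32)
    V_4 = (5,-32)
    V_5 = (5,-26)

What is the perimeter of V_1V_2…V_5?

84

|V_1V_2| = √((0)² + (10)²) = √100 = 10
|V_2V_3| = √((9)² + (-40)²) = √1681 = 41
|V_3V_4| = √((-2)² + (0)²) = √4 = 2
|V_4V_5| = √((0)² + (6)²) = √36 = 6
|V_5V_1| = √((-7)² + (24)²) = √625 = 25
Perimeter = 10 + 41 + 2 + 6 + 25 = 84.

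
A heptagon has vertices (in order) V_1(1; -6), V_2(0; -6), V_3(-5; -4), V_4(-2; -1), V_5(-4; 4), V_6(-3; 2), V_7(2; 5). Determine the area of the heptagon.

Σ = (-6) + (-30) + (-3) + (-12) + (4) + (-19) + (-17) = -83
Area = |Σ|/2 = 41.5.

41.5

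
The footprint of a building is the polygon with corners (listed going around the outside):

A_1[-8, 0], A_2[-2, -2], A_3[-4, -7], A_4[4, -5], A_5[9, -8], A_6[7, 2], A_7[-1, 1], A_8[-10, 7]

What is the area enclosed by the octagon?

Apply the shoelace (surveyor's) formula: 2A = Σ (x_i·y_{i+1} − x_{i+1}·y_i), indices taken mod 8.
Σ = (16) + (6) + (48) + (13) + (74) + (9) + (3) + (56) = 225
Area = |Σ|/2 = 112.5.

112.5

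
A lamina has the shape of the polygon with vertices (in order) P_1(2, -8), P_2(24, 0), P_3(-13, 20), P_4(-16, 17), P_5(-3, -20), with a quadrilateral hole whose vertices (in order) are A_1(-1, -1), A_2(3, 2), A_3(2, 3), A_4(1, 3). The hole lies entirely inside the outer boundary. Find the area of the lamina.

597.5

Outer boundary:
Cross-terms: 192, 480, 99, 371, 64  ⇒  Σ = 1206
Area = |Σ|/2 = 603.
Hole:
Apply the surveyor's formula: 2A = Σ (x_i·y_{i+1} − x_{i+1}·y_i), indices taken mod 4.
Σ = (1) + (5) + (3) + (2) = 11
Area = |Σ|/2 = 5.5.
Net area = 603 − 5.5 = 597.5.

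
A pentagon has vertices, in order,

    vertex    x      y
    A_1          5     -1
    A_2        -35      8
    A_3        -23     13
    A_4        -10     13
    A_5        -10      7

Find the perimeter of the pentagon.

90

|A_1A_2| = √((-40)² + (9)²) = √1681 = 41
|A_2A_3| = √((12)² + (5)²) = √169 = 13
|A_3A_4| = √((13)² + (0)²) = √169 = 13
|A_4A_5| = √((0)² + (-6)²) = √36 = 6
|A_5A_1| = √((15)² + (-8)²) = √289 = 17
Perimeter = 41 + 13 + 13 + 6 + 17 = 90.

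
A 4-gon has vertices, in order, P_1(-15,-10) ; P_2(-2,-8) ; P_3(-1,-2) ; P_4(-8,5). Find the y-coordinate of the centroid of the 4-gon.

Apply Gauss's area formula. First the cross-terms c_i = x_i·y_{i+1} − x_{i+1}·y_i:
  100, -4, -21, 155  ⇒  2A = 230, A = 115.
Then Σ (y_i + y_{i+1})·c_i = -2598, so ȳ = -2598 / (6·115) = -433/115.

-433/115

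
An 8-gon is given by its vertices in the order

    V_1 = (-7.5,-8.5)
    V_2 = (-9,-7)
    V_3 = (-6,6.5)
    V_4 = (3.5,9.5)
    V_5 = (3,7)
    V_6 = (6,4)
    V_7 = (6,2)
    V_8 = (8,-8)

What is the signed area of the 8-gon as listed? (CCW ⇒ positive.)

V_1→V_2: (-7.5)(-7) − (-9)(-8.5) = -24
V_2→V_3: (-9)(6.5) − (-6)(-7) = -100.5
V_3→V_4: (-6)(9.5) − (3.5)(6.5) = -79.75
V_4→V_5: (3.5)(7) − (3)(9.5) = -4
V_5→V_6: (3)(4) − (6)(7) = -30
V_6→V_7: (6)(2) − (6)(4) = -12
V_7→V_8: (6)(-8) − (8)(2) = -64
V_8→V_1: (8)(-8.5) − (-7.5)(-8) = -128
Σ = -442.25
Signed area = Σ/2 = -221.125 (negative ⇒ clockwise traversal).

-221.125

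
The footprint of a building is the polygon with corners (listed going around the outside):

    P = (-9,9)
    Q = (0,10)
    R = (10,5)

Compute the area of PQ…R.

Apply the surveyor's formula: 2A = Σ (x_i·y_{i+1} − x_{i+1}·y_i), indices taken mod 3.
Σ = (-90) + (-100) + (135) = -55
Area = |Σ|/2 = 27.5.

27.5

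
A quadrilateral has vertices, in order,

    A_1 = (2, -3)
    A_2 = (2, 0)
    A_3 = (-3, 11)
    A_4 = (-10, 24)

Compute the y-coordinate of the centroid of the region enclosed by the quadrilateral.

49/6

Apply Gauss's area formula. First the cross-terms c_i = x_i·y_{i+1} − x_{i+1}·y_i:
  6, 22, 38, -18  ⇒  2A = 48, A = 24.
Then Σ (y_i + y_{i+1})·c_i = 1176, so ȳ = 1176 / (6·24) = 49/6.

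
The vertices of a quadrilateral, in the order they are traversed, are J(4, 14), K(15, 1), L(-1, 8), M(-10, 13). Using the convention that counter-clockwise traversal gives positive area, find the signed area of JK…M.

Apply Gauss's area formula: 2A = Σ (x_i·y_{i+1} − x_{i+1}·y_i), indices taken mod 4.
J→K: (4)(1) − (15)(14) = -206
K→L: (15)(8) − (-1)(1) = 121
L→M: (-1)(13) − (-10)(8) = 67
M→J: (-10)(14) − (4)(13) = -192
Σ = -210
Signed area = Σ/2 = -105 (negative ⇒ clockwise traversal).

-105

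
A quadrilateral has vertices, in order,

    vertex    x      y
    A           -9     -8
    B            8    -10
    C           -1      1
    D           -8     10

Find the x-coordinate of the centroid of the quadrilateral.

-173/57

Apply the shoelace (surveyor's) formula. First the cross-terms c_i = x_i·y_{i+1} − x_{i+1}·y_i:
  154, -2, -2, 154  ⇒  2A = 304, A = 152.
Then Σ (x_i + x_{i+1})·c_i = -2768, so x̄ = -2768 / (6·152) = -173/57.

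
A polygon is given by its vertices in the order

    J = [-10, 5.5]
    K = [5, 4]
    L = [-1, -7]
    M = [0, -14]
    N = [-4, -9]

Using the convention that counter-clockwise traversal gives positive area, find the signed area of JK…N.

-126.25

Cross-terms: -67.5, -31, 14, -56, -112  ⇒  Σ = -252.5
Signed area = Σ/2 = -126.25 (negative ⇒ clockwise traversal).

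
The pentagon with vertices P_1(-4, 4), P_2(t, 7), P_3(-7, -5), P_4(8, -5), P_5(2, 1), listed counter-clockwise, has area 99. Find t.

Write out the shoelace sum; only the two edges meeting at P_2 involve t:
2·Area = [((-4)·7 − t·4) + (t·(-5) − (-7)·7)] + 105
       = -9·t + 126 = 198
⇒ t = -8.

-8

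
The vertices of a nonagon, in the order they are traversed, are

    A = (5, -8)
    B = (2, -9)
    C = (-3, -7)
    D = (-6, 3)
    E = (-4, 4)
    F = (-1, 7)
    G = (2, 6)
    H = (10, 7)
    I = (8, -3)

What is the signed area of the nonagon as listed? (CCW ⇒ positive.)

Apply the shoelace (surveyor's) formula: 2A = Σ (x_i·y_{i+1} − x_{i+1}·y_i), indices taken mod 9.
Σ = (-29) + (-41) + (-51) + (-12) + (-24) + (-20) + (-46) + (-86) + (-49) = -358
Signed area = Σ/2 = -179 (negative ⇒ clockwise traversal).

-179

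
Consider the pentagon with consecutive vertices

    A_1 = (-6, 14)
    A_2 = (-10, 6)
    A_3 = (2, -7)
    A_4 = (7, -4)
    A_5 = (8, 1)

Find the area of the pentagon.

180

Apply the shoelace (surveyor's) formula: 2A = Σ (x_i·y_{i+1} − x_{i+1}·y_i), indices taken mod 5.
Cross-terms: 104, 58, 41, 39, 118  ⇒  Σ = 360
Area = |Σ|/2 = 180.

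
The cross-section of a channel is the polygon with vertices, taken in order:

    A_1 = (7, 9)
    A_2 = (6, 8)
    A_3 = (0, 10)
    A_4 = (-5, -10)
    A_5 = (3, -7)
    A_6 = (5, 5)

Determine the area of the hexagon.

118.5

Apply the shoelace formula: 2A = Σ (x_i·y_{i+1} − x_{i+1}·y_i), indices taken mod 6.
Σ = (2) + (60) + (50) + (65) + (50) + (10) = 237
Area = |Σ|/2 = 118.5.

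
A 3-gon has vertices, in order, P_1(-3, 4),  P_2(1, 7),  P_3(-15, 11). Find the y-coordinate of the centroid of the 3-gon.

Apply the shoelace formula. First the cross-terms c_i = x_i·y_{i+1} − x_{i+1}·y_i:
  -25, 116, -27  ⇒  2A = 64, A = 32.
Then Σ (y_i + y_{i+1})·c_i = 1408, so ȳ = 1408 / (6·32) = 22/3.

22/3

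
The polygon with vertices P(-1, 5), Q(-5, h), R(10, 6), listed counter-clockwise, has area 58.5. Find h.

-6

The doubled signed area Σ (x_i y_{i+1} − x_{i+1} y_i) is linear in h.
With h=0 it equals 51; the coefficient of h is -11 (from the two edges through Q).
So -11·h + 51 = 2·58.5 = 117 ⇒ h = -6.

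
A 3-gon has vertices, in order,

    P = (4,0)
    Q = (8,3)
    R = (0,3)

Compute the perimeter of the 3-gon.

|PQ| = √((4)² + (3)²) = √25 = 5
|QR| = √((-8)² + (0)²) = √64 = 8
|RP| = √((4)² + (-3)²) = √25 = 5
Perimeter = 5 + 8 + 5 = 18.

18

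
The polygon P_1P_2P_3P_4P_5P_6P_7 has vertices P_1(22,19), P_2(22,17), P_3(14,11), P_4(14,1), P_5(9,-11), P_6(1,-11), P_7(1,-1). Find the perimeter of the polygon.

|P_1P_2| = √((0)² + (-2)²) = √4 = 2
|P_2P_3| = √((-8)² + (-6)²) = √100 = 10
|P_3P_4| = √((0)² + (-10)²) = √100 = 10
|P_4P_5| = √((-5)² + (-12)²) = √169 = 13
|P_5P_6| = √((-8)² + (0)²) = √64 = 8
|P_6P_7| = √((0)² + (10)²) = √100 = 10
|P_7P_1| = √((21)² + (20)²) = √841 = 29
Perimeter = 2 + 10 + 10 + 13 + 8 + 10 + 29 = 82.

82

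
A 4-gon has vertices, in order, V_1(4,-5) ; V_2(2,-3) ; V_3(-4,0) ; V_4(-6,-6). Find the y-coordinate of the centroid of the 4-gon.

-343/96

Apply the surveyor's formula. First the cross-terms c_i = x_i·y_{i+1} − x_{i+1}·y_i:
  -2, -12, 24, 54  ⇒  2A = 64, A = 32.
Then Σ (y_i + y_{i+1})·c_i = -686, so ȳ = -686 / (6·32) = -343/96.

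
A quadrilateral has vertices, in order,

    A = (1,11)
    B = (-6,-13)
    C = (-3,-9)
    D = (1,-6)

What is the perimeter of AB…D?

|AB| = √((-7)² + (-24)²) = √625 = 25
|BC| = √((3)² + (4)²) = √25 = 5
|CD| = √((4)² + (3)²) = √25 = 5
|DA| = √((0)² + (17)²) = √289 = 17
Perimeter = 25 + 5 + 5 + 17 = 52.

52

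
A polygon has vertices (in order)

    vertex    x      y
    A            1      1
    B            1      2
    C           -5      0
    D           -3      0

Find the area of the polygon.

Apply the shoelace formula: 2A = Σ (x_i·y_{i+1} − x_{i+1}·y_i), indices taken mod 4.
Cross-terms: 1, 10, 0, -3  ⇒  Σ = 8
Area = |Σ|/2 = 4.

4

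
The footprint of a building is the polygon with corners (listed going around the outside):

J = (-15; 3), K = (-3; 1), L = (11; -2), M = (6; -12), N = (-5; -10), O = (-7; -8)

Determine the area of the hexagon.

Σ = (-6) + (-5) + (-120) + (-120) + (-30) + (-141) = -422
Area = |Σ|/2 = 211.

211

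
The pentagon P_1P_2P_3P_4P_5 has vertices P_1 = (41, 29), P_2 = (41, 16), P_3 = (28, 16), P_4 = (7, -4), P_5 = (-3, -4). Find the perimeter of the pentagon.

|P_1P_2| = √((0)² + (-13)²) = √169 = 13
|P_2P_3| = √((-13)² + (0)²) = √169 = 13
|P_3P_4| = √((-21)² + (-20)²) = √841 = 29
|P_4P_5| = √((-10)² + (0)²) = √100 = 10
|P_5P_1| = √((44)² + (33)²) = √3025 = 55
Perimeter = 13 + 13 + 29 + 10 + 55 = 120.

120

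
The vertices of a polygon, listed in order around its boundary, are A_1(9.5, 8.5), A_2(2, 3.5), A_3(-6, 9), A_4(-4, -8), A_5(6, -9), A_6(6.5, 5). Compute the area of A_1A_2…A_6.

Apply the shoelace (surveyor's) formula: 2A = Σ (x_i·y_{i+1} − x_{i+1}·y_i), indices taken mod 6.
Cross-terms: 16.25, 39, 84, 84, 88.5, 7.75  ⇒  Σ = 319.5
Area = |Σ|/2 = 159.75.

159.75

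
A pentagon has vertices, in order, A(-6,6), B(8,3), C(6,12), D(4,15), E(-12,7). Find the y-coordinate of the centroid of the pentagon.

737/87

Apply the shoelace (surveyor's) formula. First the cross-terms c_i = x_i·y_{i+1} − x_{i+1}·y_i:
  -66, 78, 42, 208, -30  ⇒  2A = 232, A = 116.
Then Σ (y_i + y_{i+1})·c_i = 5896, so ȳ = 5896 / (6·116) = 737/87.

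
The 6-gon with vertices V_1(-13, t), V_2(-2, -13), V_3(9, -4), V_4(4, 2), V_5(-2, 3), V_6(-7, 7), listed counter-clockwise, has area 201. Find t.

8

Write out the shoelace sum; only the two edges meeting at V_1 involve t:
2·Area = [((-7)·t − (-13)·7) + ((-13)·(-13) − (-2)·t)] + 182
       = -5·t + 442 = 402
⇒ t = 8.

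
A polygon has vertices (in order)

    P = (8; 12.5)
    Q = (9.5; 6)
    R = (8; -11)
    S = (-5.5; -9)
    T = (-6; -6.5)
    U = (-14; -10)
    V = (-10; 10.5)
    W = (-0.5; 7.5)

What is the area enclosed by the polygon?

394

Apply Gauss's area formula: 2A = Σ (x_i·y_{i+1} − x_{i+1}·y_i), indices taken mod 8.
Σ = (-70.75) + (-152.5) + (-132.5) + (-18.25) + (-31) + (-247) + (-69.75) + (-66.25) = -788
Area = |Σ|/2 = 394.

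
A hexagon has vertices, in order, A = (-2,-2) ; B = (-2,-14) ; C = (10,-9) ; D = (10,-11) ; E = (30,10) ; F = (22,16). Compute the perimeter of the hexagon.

96

|AB| = √((0)² + (-12)²) = √144 = 12
|BC| = √((12)² + (5)²) = √169 = 13
|CD| = √((0)² + (-2)²) = √4 = 2
|DE| = √((20)² + (21)²) = √841 = 29
|EF| = √((-8)² + (6)²) = √100 = 10
|FA| = √((-24)² + (-18)²) = √900 = 30
Perimeter = 12 + 13 + 2 + 29 + 10 + 30 = 96.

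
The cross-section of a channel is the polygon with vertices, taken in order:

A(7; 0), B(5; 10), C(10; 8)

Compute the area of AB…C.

Apply the surveyor's formula: 2A = Σ (x_i·y_{i+1} − x_{i+1}·y_i), indices taken mod 3.
A→B: (7)(10) − (5)(0) = 70
B→C: (5)(8) − (10)(10) = -60
C→A: (10)(0) − (7)(8) = -56
Σ = -46
Area = |Σ|/2 = 23.

23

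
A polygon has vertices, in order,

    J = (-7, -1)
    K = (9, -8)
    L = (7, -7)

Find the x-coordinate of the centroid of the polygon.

Apply the surveyor's formula. First the cross-terms c_i = x_i·y_{i+1} − x_{i+1}·y_i:
  65, -7, -56  ⇒  2A = 2, A = 1.
Then Σ (x_i + x_{i+1})·c_i = 18, so x̄ = 18 / (6·1) = 3.

3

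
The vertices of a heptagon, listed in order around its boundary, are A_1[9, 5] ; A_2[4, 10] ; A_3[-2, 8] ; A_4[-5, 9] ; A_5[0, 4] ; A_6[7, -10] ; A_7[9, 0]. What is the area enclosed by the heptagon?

Σ = (70) + (52) + (22) + (-20) + (-28) + (90) + (45) = 231
Area = |Σ|/2 = 115.5.

115.5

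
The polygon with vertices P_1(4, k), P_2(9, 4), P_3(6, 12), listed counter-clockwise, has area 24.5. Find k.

Write out the shoelace sum; only the two edges meeting at P_1 involve k:
2·Area = [(6·k − 4·12) + (4·4 − 9·k)] + 84
       = -3·k + 52 = 49
⇒ k = 1.

1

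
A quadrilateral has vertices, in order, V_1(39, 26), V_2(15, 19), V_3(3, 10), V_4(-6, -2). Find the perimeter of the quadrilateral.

|V_1V_2| = √((-24)² + (-7)²) = √625 = 25
|V_2V_3| = √((-12)² + (-9)²) = √225 = 15
|V_3V_4| = √((-9)² + (-12)²) = √225 = 15
|V_4V_1| = √((45)² + (28)²) = √2809 = 53
Perimeter = 25 + 15 + 15 + 53 = 108.

108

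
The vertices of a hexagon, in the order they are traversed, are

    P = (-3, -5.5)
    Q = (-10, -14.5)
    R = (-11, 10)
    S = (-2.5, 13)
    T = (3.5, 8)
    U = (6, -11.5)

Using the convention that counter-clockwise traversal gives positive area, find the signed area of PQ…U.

-305.125

Apply Gauss's area formula: 2A = Σ (x_i·y_{i+1} − x_{i+1}·y_i), indices taken mod 6.
Σ = (-11.5) + (-259.5) + (-118) + (-65.5) + (-88.25) + (-67.5) = -610.25
Signed area = Σ/2 = -305.125 (negative ⇒ clockwise traversal).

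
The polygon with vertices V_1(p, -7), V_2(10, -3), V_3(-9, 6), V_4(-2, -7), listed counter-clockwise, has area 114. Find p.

9

The doubled signed area Σ (x_i y_{i+1} − x_{i+1} y_i) is linear in p.
With p=0 it equals 192; the coefficient of p is 4 (from the two edges through V_1).
So 4·p + 192 = 2·114 = 228 ⇒ p = 9.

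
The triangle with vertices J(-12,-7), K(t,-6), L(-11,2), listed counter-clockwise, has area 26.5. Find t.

-6

The doubled signed area Σ (x_i y_{i+1} − x_{i+1} y_i) is linear in t.
With t=0 it equals 107; the coefficient of t is 9 (from the two edges through K).
So 9·t + 107 = 2·26.5 = 53 ⇒ t = -6.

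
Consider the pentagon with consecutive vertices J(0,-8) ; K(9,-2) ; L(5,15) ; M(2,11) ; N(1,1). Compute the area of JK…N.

112.5

J→K: (0)(-2) − (9)(-8) = 72
K→L: (9)(15) − (5)(-2) = 145
L→M: (5)(11) − (2)(15) = 25
M→N: (2)(1) − (1)(11) = -9
N→J: (1)(-8) − (0)(1) = -8
Σ = 225
Area = |Σ|/2 = 112.5.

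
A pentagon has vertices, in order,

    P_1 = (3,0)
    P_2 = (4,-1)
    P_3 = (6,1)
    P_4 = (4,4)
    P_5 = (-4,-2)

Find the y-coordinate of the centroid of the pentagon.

107/123

Apply the surveyor's formula. First the cross-terms c_i = x_i·y_{i+1} − x_{i+1}·y_i:
  -3, 10, 20, 8, 6  ⇒  2A = 41, A = 20.5.
Then Σ (y_i + y_{i+1})·c_i = 107, so ȳ = 107 / (6·20.5) = 107/123.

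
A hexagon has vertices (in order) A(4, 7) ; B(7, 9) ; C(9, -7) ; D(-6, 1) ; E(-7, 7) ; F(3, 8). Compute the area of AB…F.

149.5

Apply the surveyor's formula: 2A = Σ (x_i·y_{i+1} − x_{i+1}·y_i), indices taken mod 6.
Σ = (-13) + (-130) + (-33) + (-35) + (-77) + (-11) = -299
Area = |Σ|/2 = 149.5.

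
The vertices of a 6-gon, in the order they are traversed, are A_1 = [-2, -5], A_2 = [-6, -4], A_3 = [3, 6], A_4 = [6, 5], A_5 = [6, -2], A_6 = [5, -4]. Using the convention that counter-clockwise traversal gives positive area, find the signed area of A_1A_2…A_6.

-78

Apply the shoelace (surveyor's) formula: 2A = Σ (x_i·y_{i+1} − x_{i+1}·y_i), indices taken mod 6.
Cross-terms: -22, -24, -21, -42, -14, -33  ⇒  Σ = -156
Signed area = Σ/2 = -78 (negative ⇒ clockwise traversal).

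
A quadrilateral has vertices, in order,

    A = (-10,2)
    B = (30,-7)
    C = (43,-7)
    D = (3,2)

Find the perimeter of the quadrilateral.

|AB| = √((40)² + (-9)²) = √1681 = 41
|BC| = √((13)² + (0)²) = √169 = 13
|CD| = √((-40)² + (9)²) = √1681 = 41
|DA| = √((-13)² + (0)²) = √169 = 13
Perimeter = 41 + 13 + 41 + 13 = 108.

108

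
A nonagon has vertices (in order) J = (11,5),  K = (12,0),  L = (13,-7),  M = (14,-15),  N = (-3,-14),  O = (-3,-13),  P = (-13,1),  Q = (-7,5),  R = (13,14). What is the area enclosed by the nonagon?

J→K: (11)(0) − (12)(5) = -60
K→L: (12)(-7) − (13)(0) = -84
L→M: (13)(-15) − (14)(-7) = -97
M→N: (14)(-14) − (-3)(-15) = -241
N→O: (-3)(-13) − (-3)(-14) = -3
O→P: (-3)(1) − (-13)(-13) = -172
P→Q: (-13)(5) − (-7)(1) = -58
Q→R: (-7)(14) − (13)(5) = -163
R→J: (13)(5) − (11)(14) = -89
Σ = -967
Area = |Σ|/2 = 483.5.

483.5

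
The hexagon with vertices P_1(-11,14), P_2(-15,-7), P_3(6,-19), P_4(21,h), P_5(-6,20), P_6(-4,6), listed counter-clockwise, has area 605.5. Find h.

-23

The doubled signed area Σ (x_i y_{i+1} − x_{i+1} y_i) is linear in h.
With h=0 it equals 1487; the coefficient of h is 12 (from the two edges through P_4).
So 12·h + 1487 = 2·605.5 = 1211 ⇒ h = -23.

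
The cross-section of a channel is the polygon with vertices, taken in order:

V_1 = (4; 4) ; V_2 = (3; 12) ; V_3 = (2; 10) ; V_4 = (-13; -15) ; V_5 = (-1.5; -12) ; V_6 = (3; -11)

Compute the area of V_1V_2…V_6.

192

Apply the surveyor's formula: 2A = Σ (x_i·y_{i+1} − x_{i+1}·y_i), indices taken mod 6.
Σ = (36) + (6) + (100) + (133.5) + (52.5) + (56) = 384
Area = |Σ|/2 = 192.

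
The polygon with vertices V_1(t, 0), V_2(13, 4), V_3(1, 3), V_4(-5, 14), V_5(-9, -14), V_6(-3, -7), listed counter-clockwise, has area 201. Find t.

11

Write out the shoelace sum; only the two edges meeting at V_1 involve t:
2·Area = [((-3)·0 − t·(-7)) + (t·4 − 13·0)] + 281
       = 11·t + 281 = 402
⇒ t = 11.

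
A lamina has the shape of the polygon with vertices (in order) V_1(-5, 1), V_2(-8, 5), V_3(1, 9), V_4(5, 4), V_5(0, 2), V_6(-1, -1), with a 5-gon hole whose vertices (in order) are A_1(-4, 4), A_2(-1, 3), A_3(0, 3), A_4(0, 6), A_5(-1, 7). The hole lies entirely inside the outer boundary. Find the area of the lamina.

Outer boundary:
Cross-terms: -17, -77, -41, 10, 2, -6  ⇒  Σ = -129
Area = |Σ|/2 = 64.5.
Hole:
Apply the shoelace (surveyor's) formula: 2A = Σ (x_i·y_{i+1} − x_{i+1}·y_i), indices taken mod 5.
Cross-terms: -8, -3, 0, 6, 24  ⇒  Σ = 19
Area = |Σ|/2 = 9.5.
Net area = 64.5 − 9.5 = 55.

55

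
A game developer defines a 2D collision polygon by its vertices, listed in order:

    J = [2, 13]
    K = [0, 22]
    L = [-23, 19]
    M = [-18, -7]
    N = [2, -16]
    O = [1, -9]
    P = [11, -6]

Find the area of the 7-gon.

J→K: (2)(22) − (0)(13) = 44
K→L: (0)(19) − (-23)(22) = 506
L→M: (-23)(-7) − (-18)(19) = 503
M→N: (-18)(-16) − (2)(-7) = 302
N→O: (2)(-9) − (1)(-16) = -2
O→P: (1)(-6) − (11)(-9) = 93
P→J: (11)(13) − (2)(-6) = 155
Σ = 1601
Area = |Σ|/2 = 800.5.

800.5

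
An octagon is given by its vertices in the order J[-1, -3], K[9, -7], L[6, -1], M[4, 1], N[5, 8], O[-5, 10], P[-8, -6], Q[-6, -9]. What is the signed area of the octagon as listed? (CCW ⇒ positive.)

Cross-terms: 34, 33, 10, 27, 90, 110, 36, 9  ⇒  Σ = 349
Signed area = Σ/2 = 174.5 (positive ⇒ counter-clockwise traversal).

174.5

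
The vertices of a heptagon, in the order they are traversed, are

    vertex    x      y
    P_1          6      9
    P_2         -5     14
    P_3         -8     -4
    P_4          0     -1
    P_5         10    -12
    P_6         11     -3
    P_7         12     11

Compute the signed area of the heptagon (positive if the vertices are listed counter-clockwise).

Σ = (129) + (132) + (8) + (10) + (102) + (157) + (42) = 580
Signed area = Σ/2 = 290 (positive ⇒ counter-clockwise traversal).

290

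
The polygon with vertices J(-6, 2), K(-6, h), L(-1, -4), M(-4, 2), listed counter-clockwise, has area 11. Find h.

0

Write out the shoelace sum; only the two edges meeting at K involve h:
2·Area = [((-6)·h − (-6)·2) + ((-6)·(-4) − (-1)·h)] + -14
       = -5·h + 22 = 22
⇒ h = 0.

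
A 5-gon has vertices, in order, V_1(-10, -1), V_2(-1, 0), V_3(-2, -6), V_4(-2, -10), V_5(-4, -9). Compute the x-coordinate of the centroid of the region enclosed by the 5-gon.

-1297/285

Apply the shoelace formula. First the cross-terms c_i = x_i·y_{i+1} − x_{i+1}·y_i:
  -1, 6, 8, -22, -86  ⇒  2A = -95, A = -47.5.
Then Σ (x_i + x_{i+1})·c_i = 1297, so x̄ = 1297 / (6·(-47.5)) = -1297/285.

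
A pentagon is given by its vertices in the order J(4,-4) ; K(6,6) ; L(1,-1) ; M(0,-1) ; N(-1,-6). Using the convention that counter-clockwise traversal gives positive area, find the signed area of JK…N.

31

Apply the shoelace formula: 2A = Σ (x_i·y_{i+1} − x_{i+1}·y_i), indices taken mod 5.
Cross-terms: 48, -12, -1, -1, 28  ⇒  Σ = 62
Signed area = Σ/2 = 31 (positive ⇒ counter-clockwise traversal).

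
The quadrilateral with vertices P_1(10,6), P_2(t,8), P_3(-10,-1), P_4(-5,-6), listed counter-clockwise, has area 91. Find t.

9

Write out the shoelace sum; only the two edges meeting at P_2 involve t:
2·Area = [(10·8 − t·6) + (t·(-1) − (-10)·8)] + 85
       = -7·t + 245 = 182
⇒ t = 9.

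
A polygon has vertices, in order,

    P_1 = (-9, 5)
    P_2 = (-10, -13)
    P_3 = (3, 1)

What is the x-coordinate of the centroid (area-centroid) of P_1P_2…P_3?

Apply the surveyor's formula. First the cross-terms c_i = x_i·y_{i+1} − x_{i+1}·y_i:
  167, 29, 24  ⇒  2A = 220, A = 110.
Then Σ (x_i + x_{i+1})·c_i = -3520, so x̄ = -3520 / (6·110) = -16/3.

-16/3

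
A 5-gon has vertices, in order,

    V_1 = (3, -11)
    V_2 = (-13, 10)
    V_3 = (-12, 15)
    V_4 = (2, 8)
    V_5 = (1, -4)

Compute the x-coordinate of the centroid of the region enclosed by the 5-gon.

Apply the shoelace (surveyor's) formula. First the cross-terms c_i = x_i·y_{i+1} − x_{i+1}·y_i:
  -113, -75, -126, -16, 1  ⇒  2A = -329, A = -164.5.
Then Σ (x_i + x_{i+1})·c_i = 4221, so x̄ = 4221 / (6·(-164.5)) = -201/47.

-201/47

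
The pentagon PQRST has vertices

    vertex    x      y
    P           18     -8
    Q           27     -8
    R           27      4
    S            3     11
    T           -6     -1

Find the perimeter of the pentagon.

|PQ| = √((9)² + (0)²) = √81 = 9
|QR| = √((0)² + (12)²) = √144 = 12
|RS| = √((-24)² + (7)²) = √625 = 25
|ST| = √((-9)² + (-12)²) = √225 = 15
|TP| = √((24)² + (-7)²) = √625 = 25
Perimeter = 9 + 12 + 25 + 15 + 25 = 86.

86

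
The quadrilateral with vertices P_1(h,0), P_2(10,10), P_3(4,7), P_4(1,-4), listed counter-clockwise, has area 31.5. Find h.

4

The doubled signed area Σ (x_i y_{i+1} − x_{i+1} y_i) is linear in h.
With h=0 it equals 7; the coefficient of h is 14 (from the two edges through P_1).
So 14·h + 7 = 2·31.5 = 63 ⇒ h = 4.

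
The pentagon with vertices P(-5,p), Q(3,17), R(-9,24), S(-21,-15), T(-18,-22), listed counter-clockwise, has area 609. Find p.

Write out the shoelace sum; only the two edges meeting at P involve p:
2·Area = [((-18)·p − (-5)·(-22)) + ((-5)·17 − 3·p)] + 1056
       = -21·p + 861 = 1218
⇒ p = -17.

-17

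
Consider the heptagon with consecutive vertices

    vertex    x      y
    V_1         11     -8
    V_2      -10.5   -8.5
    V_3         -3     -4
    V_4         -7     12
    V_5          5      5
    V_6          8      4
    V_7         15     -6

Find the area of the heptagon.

Apply the surveyor's formula: 2A = Σ (x_i·y_{i+1} − x_{i+1}·y_i), indices taken mod 7.
Cross-terms: -177.5, 16.5, -64, -95, -20, -108, -54  ⇒  Σ = -502
Area = |Σ|/2 = 251.

251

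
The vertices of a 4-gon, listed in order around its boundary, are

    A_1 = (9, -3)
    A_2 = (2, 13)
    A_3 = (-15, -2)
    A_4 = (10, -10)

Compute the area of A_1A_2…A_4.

272

Apply the shoelace (surveyor's) formula: 2A = Σ (x_i·y_{i+1} − x_{i+1}·y_i), indices taken mod 4.
Σ = (123) + (191) + (170) + (60) = 544
Area = |Σ|/2 = 272.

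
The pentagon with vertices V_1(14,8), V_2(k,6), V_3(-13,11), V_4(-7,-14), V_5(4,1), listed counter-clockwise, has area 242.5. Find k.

-1

Write out the shoelace sum; only the two edges meeting at V_2 involve k:
2·Area = [(14·6 − k·8) + (k·11 − (-13)·6)] + 326
       = 3·k + 488 = 485
⇒ k = -1.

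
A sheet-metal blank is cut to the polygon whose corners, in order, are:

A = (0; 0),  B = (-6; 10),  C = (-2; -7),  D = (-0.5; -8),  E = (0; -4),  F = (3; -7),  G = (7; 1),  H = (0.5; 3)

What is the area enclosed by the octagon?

80.5

Σ = (0) + (62) + (12.5) + (2) + (12) + (52) + (20.5) + (0) = 161
Area = |Σ|/2 = 80.5.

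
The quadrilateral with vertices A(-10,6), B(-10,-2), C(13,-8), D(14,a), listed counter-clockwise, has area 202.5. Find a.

The doubled signed area Σ (x_i y_{i+1} − x_{i+1} y_i) is linear in a.
With a=0 it equals 382; the coefficient of a is 23 (from the two edges through D).
So 23·a + 382 = 2·202.5 = 405 ⇒ a = 1.

1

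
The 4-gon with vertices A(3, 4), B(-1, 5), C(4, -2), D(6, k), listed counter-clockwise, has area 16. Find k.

-5

The doubled signed area Σ (x_i y_{i+1} − x_{i+1} y_i) is linear in k.
With k=0 it equals 37; the coefficient of k is 1 (from the two edges through D).
So 1·k + 37 = 2·16 = 32 ⇒ k = -5.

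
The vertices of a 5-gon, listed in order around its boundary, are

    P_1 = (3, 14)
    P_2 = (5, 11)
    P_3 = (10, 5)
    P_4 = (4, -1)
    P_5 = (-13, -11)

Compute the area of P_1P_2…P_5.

Σ = (-37) + (-85) + (-30) + (-57) + (-149) = -358
Area = |Σ|/2 = 179.

179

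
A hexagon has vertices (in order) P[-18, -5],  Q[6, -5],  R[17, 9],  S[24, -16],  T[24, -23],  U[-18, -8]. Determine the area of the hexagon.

Apply the surveyor's formula: 2A = Σ (x_i·y_{i+1} − x_{i+1}·y_i), indices taken mod 6.
P→Q: (-18)(-5) − (6)(-5) = 120
Q→R: (6)(9) − (17)(-5) = 139
R→S: (17)(-16) − (24)(9) = -488
S→T: (24)(-23) − (24)(-16) = -168
T→U: (24)(-8) − (-18)(-23) = -606
U→P: (-18)(-5) − (-18)(-8) = -54
Σ = -1057
Area = |Σ|/2 = 528.5.

528.5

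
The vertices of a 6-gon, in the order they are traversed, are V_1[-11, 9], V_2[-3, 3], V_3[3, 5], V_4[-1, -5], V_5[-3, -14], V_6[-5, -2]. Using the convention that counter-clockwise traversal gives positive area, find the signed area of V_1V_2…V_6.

Σ = (-6) + (-24) + (-10) + (-1) + (-64) + (-67) = -172
Signed area = Σ/2 = -86 (negative ⇒ clockwise traversal).

-86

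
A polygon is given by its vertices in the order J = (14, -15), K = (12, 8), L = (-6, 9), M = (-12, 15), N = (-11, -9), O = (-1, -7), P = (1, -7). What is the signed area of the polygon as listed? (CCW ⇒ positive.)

Apply the shoelace (surveyor's) formula: 2A = Σ (x_i·y_{i+1} − x_{i+1}·y_i), indices taken mod 7.
J→K: (14)(8) − (12)(-15) = 292
K→L: (12)(9) − (-6)(8) = 156
L→M: (-6)(15) − (-12)(9) = 18
M→N: (-12)(-9) − (-11)(15) = 273
N→O: (-11)(-7) − (-1)(-9) = 68
O→P: (-1)(-7) − (1)(-7) = 14
P→J: (1)(-15) − (14)(-7) = 83
Σ = 904
Signed area = Σ/2 = 452 (positive ⇒ counter-clockwise traversal).

452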